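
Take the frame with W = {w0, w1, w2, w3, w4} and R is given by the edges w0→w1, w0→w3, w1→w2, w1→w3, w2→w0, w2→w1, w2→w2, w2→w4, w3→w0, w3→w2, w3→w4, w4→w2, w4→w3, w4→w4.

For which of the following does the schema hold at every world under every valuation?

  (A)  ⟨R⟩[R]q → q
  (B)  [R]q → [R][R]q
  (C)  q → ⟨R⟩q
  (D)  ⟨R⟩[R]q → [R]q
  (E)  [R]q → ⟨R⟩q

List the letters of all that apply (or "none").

E

R is not reflexive: not w0 R w0.
R is not symmetric: w0 R w1 but not w1 R w0.
R is not transitive: w0 R w1 and w1 R w2 but not w0 R w2.
R is not euclidean: w0 R w3 and w0 R w1 but not w3 R w1.
R is serial: every world has an R-successor.
(A) the dual of axiom B: valid iff R is symmetric. R is not symmetric — not valid.
(B) [R]q → [R][R]q (axiom 4) characterises the transitive frames. R is not transitive — not valid.
(C) q → ⟨R⟩q is the dual of axiom T, which corresponds to reflexivity. R is not reflexive — not valid.
(D) the dual of axiom 5: valid iff R is euclidean. R is not euclidean — not valid.
(E) [R]q → ⟨R⟩q is axiom D; it is valid on a frame exactly when R is serial. R is serial, so valid.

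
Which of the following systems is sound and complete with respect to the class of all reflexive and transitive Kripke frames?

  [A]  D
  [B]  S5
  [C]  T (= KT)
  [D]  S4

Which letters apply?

(A) D is determined by the class of serial frames.
(B) S5 is determined by the class of reflexive, symmetric, and transitive frames.
(C) T (= KT) is determined by the class of reflexive frames.
(D) S4 is determined by exactly this class.

D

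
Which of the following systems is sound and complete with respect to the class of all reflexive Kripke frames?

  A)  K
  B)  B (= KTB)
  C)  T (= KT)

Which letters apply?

C

(A) K is determined by the class of arbitrary frames.
(B) B (= KTB) is determined by the class of reflexive and symmetric frames.
(C) T (= KT) is determined by exactly this class.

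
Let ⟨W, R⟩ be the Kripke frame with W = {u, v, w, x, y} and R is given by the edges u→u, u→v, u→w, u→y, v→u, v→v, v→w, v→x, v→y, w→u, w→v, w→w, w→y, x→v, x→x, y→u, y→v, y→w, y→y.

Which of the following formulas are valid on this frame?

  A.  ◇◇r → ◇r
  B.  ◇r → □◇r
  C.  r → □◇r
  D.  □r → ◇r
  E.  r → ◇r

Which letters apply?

R is reflexive: each world relates to itself.
R is symmetric: every R-edge is matched by its reverse.
R is not transitive: u R v and v R x but not u R x.
R is not euclidean: v R u and v R x but not u R x.
R is serial: every world has an R-successor.
(A) ◇◇r → ◇r is the dual of axiom 4, which corresponds to transitivity. R is not transitive — not valid.
(B) axiom 5: valid iff R is euclidean. R is not euclidean — not valid.
(C) r → □◇r (axiom B) characterises the symmetric frames. R is symmetric — valid.
(D) □r → ◇r (axiom D) characterises the serial frames. R is serial — valid.
(E) r → ◇r (the dual of axiom T) characterises the reflexive frames. R is reflexive — valid.

C, D, E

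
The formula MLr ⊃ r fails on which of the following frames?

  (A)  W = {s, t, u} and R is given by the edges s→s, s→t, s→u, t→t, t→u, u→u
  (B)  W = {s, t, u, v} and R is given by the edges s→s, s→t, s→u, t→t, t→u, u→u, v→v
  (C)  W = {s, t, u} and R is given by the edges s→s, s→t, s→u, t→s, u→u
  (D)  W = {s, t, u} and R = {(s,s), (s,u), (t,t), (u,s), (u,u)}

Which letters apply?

A, B, C

The schema MLr ⊃ r is the dual of axiom B; it is valid on a frame iff R is symmetric.
(A) R is not symmetric (s R t but not t R s), so the schema fails here.
(B) R is not symmetric (s R t but not t R s), so the schema fails here.
(C) R is not symmetric (s R u but not u R s), so the schema fails here.
(D) R is symmetric (every R-edge is matched by its reverse), so the schema is valid here.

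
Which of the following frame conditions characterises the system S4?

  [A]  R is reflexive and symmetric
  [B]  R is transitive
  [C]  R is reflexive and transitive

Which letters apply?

(A) this class determines B (= KTB), not S4.
(B) this class determines K4, not S4.
(C) S4 is sound and complete for exactly this class.

C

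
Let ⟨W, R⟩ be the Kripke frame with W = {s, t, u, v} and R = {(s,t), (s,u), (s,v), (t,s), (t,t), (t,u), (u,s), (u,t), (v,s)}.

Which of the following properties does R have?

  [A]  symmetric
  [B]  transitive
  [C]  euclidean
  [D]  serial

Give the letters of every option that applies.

(A) symmetric: every R-edge is matched by its reverse.
(B) not transitive: s R t and t R s but not s R s.
(C) not euclidean: s R t and s R v but not t R v.
(D) serial: every world has an R-successor.

A, D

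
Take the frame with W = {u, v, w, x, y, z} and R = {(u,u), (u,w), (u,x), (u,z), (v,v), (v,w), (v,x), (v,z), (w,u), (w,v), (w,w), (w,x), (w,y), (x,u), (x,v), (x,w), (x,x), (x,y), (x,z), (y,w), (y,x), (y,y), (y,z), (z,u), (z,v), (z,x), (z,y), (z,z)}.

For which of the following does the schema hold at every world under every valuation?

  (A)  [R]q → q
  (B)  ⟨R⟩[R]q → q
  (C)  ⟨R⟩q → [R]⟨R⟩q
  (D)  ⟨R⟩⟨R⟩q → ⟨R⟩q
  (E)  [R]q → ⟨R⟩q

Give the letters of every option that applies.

A, B, E

R is reflexive: each world relates to itself.
R is symmetric: every R-edge is matched by its reverse.
R is not transitive: u R w and w R v but not u R v.
R is not euclidean: u R w and u R z but not w R z.
R is serial: every world has an R-successor.
(A) [R]q → q (axiom T) characterises the reflexive frames. R is reflexive — valid.
(B) ⟨R⟩[R]q → q is the dual of axiom B; it is valid on a frame exactly when R is symmetric. R is symmetric, so valid.
(C) ⟨R⟩q → [R]⟨R⟩q (axiom 5) characterises the euclidean frames. R is not euclidean — not valid.
(D) ⟨R⟩⟨R⟩q → ⟨R⟩q is the dual of axiom 4, which corresponds to transitivity. R is not transitive — not valid.
(E) [R]q → ⟨R⟩q is axiom D, which corresponds to seriality. R is serial — valid.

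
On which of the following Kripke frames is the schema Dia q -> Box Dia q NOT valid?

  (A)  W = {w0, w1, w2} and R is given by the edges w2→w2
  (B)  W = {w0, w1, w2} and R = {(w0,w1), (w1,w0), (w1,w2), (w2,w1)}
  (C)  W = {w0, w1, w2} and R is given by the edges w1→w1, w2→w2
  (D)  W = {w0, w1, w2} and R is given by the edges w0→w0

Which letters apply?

B

The schema Dia q -> Box Dia q is axiom 5; it is valid on a frame iff R is euclidean.
(A) R is euclidean (any two R-successors of the same world are R-related), so the schema is valid here.
(B) R is not euclidean (w1 R w0 and w1 R w2 but not w0 R w2), so the schema fails here.
(C) R is euclidean (any two R-successors of the same world are R-related), so the schema is valid here.
(D) R is euclidean (any two R-successors of the same world are R-related), so the schema is valid here.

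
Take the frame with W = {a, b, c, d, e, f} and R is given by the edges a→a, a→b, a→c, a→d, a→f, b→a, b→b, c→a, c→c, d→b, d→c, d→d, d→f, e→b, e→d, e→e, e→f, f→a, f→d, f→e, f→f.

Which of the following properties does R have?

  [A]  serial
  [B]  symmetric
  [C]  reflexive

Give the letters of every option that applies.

A, C

(A) serial: every world has an R-successor.
(B) not symmetric: a R d but not d R a.
(C) reflexive: each world relates to itself.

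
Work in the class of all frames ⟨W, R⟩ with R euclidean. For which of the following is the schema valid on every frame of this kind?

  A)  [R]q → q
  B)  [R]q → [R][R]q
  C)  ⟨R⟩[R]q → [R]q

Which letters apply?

(A) [R]q → q is axiom T; it is valid on a frame exactly when R is reflexive. Such an R need not be reflexive, so not valid.
(B) [R]q → [R][R]q is axiom 4, which corresponds to transitivity. Such an R need not be transitive — not valid.
(C) ⟨R⟩[R]q → [R]q is the dual of axiom 5; it is valid on a frame exactly when R is euclidean. Every such R is euclidean, so valid.

C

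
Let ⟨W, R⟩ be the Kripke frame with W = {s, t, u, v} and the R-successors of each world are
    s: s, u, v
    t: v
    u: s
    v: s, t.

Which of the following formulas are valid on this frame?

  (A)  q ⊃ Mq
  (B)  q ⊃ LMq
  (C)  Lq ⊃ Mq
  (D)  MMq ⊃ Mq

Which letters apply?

B, C

R is not reflexive: not t R t.
R is symmetric: every R-edge is matched by its reverse.
R is not transitive: s R v and v R t but not s R t.
R is serial: every world has an R-successor.
(A) the dual of axiom T: valid iff R is reflexive. R is not reflexive — not valid.
(B) q ⊃ LMq is axiom B; it is valid on a frame exactly when R is symmetric. R is symmetric, so valid.
(C) axiom D: valid iff R is serial. R is serial — valid.
(D) MMq ⊃ Mq (the dual of axiom 4) characterises the transitive frames. R is not transitive — not valid.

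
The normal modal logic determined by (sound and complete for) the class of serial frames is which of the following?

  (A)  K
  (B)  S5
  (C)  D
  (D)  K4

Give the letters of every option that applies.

(A) K is determined by the class of arbitrary frames.
(B) S5 is determined by the class of reflexive, symmetric, and transitive frames.
(C) D is determined by exactly this class.
(D) K4 is determined by the class of transitive frames.

C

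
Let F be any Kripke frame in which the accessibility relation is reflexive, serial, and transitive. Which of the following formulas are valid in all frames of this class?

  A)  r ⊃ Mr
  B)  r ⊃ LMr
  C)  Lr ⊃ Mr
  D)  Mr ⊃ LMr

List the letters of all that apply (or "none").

(A) the dual of axiom T: valid iff R is reflexive. Every such R is reflexive — valid.
(B) axiom B: valid iff R is symmetric. Such an R need not be symmetric — not valid.
(C) Lr ⊃ Mr is axiom D, which corresponds to seriality. Every such R is serial — valid.
(D) axiom 5: valid iff R is euclidean. Such an R need not be euclidean — not valid.

A, C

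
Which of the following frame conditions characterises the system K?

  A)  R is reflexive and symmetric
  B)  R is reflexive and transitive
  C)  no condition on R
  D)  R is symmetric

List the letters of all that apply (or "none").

C

(A) this class determines B (= KTB), not K.
(B) this class determines S4, not K.
(C) K is sound and complete for exactly this class.
(D) this class determines KB, not K.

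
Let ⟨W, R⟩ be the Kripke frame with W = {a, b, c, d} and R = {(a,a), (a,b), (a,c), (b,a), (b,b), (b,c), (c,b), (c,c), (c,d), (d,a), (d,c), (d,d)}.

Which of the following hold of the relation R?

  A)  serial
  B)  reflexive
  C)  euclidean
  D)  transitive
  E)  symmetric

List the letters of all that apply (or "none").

(A) serial: every world has an R-successor.
(B) reflexive: each world relates to itself.
(C) not euclidean: a R c and a R a but not c R a.
(D) not transitive: a R c and c R d but not a R d.
(E) not symmetric: a R c but not c R a.

A, B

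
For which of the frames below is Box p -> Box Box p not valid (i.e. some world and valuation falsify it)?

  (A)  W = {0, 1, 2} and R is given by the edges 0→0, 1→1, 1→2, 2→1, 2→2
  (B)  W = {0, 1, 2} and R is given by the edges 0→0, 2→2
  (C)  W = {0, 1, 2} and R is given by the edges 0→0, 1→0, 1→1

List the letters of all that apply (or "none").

The schema Box p -> Box Box p is axiom 4; it is valid on a frame iff R is transitive.
(A) R is transitive (R is closed under composition), so the schema is valid here.
(B) R is transitive (R is closed under composition), so the schema is valid here.
(C) R is transitive (R is closed under composition), so the schema is valid here.

none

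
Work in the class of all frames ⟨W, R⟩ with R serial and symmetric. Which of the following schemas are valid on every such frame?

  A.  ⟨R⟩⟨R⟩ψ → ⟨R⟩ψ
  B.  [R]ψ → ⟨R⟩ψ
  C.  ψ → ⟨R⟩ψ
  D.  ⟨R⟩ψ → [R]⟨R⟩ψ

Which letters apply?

B

(A) ⟨R⟩⟨R⟩ψ → ⟨R⟩ψ is the dual of axiom 4, which corresponds to transitivity. Such an R need not be transitive — not valid.
(B) [R]ψ → ⟨R⟩ψ is axiom D; it is valid on a frame exactly when R is serial. Every such R is serial, so valid.
(C) the dual of axiom T: valid iff R is reflexive. Such an R need not be reflexive — not valid.
(D) ⟨R⟩ψ → [R]⟨R⟩ψ (axiom 5) characterises the euclidean frames. Such an R need not be euclidean — not valid.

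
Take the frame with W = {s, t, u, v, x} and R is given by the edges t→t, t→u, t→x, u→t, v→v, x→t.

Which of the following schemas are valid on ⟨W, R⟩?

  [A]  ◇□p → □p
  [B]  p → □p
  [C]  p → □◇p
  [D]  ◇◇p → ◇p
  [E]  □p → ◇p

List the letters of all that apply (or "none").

R is symmetric: every R-edge is matched by its reverse.
R is not transitive: u R t and t R u but not u R u.
R is not euclidean: t R u and t R x but not u R x.
R is not serial: s has no R-successor.
R is not a subset of the identity: t R u with t ≠ u.
(A) the dual of axiom 5: valid iff R is euclidean. R is not euclidean — not valid.
(B) p → □p is valid only on frames where every R-edge is a self-loop. Here R ⊄ identity — not valid.
(C) axiom B: valid iff R is symmetric. R is symmetric — valid.
(D) the dual of axiom 4: valid iff R is transitive. R is not transitive — not valid.
(E) axiom D: valid iff R is serial. R is not serial — not valid.

C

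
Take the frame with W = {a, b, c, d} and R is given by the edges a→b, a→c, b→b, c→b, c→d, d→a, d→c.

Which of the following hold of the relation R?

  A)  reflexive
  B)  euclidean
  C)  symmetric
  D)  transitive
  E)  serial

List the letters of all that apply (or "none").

(A) not reflexive: not a R a.
(B) not euclidean: a R b and a R c but not b R c.
(C) not symmetric: a R b but not b R a.
(D) not transitive: a R c and c R d but not a R d.
(E) serial: every world has an R-successor.

E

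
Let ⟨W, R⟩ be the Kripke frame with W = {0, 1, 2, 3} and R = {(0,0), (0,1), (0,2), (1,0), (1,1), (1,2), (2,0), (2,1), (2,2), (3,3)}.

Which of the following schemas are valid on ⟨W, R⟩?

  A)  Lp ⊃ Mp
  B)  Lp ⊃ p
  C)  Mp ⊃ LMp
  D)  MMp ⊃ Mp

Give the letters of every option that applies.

A, B, C, D

R is reflexive: each world relates to itself.
R is transitive: R is closed under composition.
R is euclidean: any two R-successors of the same world are R-related.
R is serial: every world has an R-successor.
(A) Lp ⊃ Mp (axiom D) characterises the serial frames. R is serial — valid.
(B) axiom T: valid iff R is reflexive. R is reflexive — valid.
(C) axiom 5: valid iff R is euclidean. R is euclidean — valid.
(D) MMp ⊃ Mp is the dual of axiom 4, which corresponds to transitivity. R is transitive — valid.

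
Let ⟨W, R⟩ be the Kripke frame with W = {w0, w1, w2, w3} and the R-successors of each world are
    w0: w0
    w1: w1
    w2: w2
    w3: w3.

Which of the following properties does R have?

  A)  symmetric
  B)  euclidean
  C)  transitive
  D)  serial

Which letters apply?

(A) symmetric: every R-edge is matched by its reverse.
(B) euclidean: any two R-successors of the same world are R-related.
(C) transitive: R is closed under composition.
(D) serial: every world has an R-successor.

A, B, C, D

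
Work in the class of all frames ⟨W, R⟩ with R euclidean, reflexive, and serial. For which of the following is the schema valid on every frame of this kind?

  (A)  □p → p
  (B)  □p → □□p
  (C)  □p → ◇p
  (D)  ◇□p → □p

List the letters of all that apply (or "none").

A relation that is euclidean, reflexive, and serial is also symmetric and transitive.
(A) □p → p is axiom T, which corresponds to reflexivity. Every such R is reflexive — valid.
(B) □p → □□p (axiom 4) characterises the transitive frames. Every such R is transitive — valid.
(C) □p → ◇p (axiom D) characterises the serial frames. Every such R is serial — valid.
(D) ◇□p → □p is the dual of axiom 5; it is valid on a frame exactly when R is euclidean. Every such R is euclidean, so valid.

A, B, C, D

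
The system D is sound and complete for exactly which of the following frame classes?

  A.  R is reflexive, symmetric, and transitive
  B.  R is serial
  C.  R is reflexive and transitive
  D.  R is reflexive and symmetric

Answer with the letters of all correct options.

(A) this class determines S5, not D.
(B) D is sound and complete for exactly this class.
(C) this class determines S4, not D.
(D) this class determines B (= KTB), not D.

B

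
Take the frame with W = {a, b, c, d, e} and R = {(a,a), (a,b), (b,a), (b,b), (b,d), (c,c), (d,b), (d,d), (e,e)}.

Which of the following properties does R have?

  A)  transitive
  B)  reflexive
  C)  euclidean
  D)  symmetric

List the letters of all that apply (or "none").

B, D

(A) not transitive: a R b and b R d but not a R d.
(B) reflexive: each world relates to itself.
(C) not euclidean: b R a and b R d but not a R d.
(D) symmetric: every R-edge is matched by its reverse.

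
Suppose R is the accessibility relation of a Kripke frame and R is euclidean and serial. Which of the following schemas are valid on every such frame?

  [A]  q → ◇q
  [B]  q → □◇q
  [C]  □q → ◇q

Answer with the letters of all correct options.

C

(A) q → ◇q is the dual of axiom T, which corresponds to reflexivity. Such an R need not be reflexive — not valid.
(B) q → □◇q (axiom B) characterises the symmetric frames. Such an R need not be symmetric — not valid.
(C) axiom D: valid iff R is serial. Every such R is serial — valid.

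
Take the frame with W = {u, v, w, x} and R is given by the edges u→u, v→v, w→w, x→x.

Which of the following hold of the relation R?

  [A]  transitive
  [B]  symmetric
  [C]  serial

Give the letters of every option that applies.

A, B, C

(A) transitive: R is closed under composition.
(B) symmetric: every R-edge is matched by its reverse.
(C) serial: every world has an R-successor.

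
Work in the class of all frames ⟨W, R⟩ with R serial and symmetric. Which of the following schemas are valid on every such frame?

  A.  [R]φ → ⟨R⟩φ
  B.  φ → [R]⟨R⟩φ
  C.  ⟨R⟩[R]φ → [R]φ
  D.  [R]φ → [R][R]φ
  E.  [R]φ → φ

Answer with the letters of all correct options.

A, B

(A) [R]φ → ⟨R⟩φ is axiom D, which corresponds to seriality. Every such R is serial — valid.
(B) φ → [R]⟨R⟩φ is axiom B; it is valid on a frame exactly when R is symmetric. Every such R is symmetric, so valid.
(C) ⟨R⟩[R]φ → [R]φ is the dual of axiom 5; it is valid on a frame exactly when R is euclidean. Such an R need not be euclidean, so not valid.
(D) axiom 4: valid iff R is transitive. Such an R need not be transitive — not valid.
(E) axiom T: valid iff R is reflexive. Such an R need not be reflexive — not valid.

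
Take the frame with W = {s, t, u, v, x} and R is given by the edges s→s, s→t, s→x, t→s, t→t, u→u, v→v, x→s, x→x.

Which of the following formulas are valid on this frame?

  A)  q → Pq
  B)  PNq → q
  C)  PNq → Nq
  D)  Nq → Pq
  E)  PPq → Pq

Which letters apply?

R is reflexive: each world relates to itself.
R is symmetric: every R-edge is matched by its reverse.
R is not transitive: t R s and s R x but not t R x.
R is not euclidean: s R t and s R x but not t R x.
R is serial: every world has an R-successor.
(A) the dual of axiom T: valid iff R is reflexive. R is reflexive — valid.
(B) PNq → q (the dual of axiom B) characterises the symmetric frames. R is symmetric — valid.
(C) PNq → Nq is the dual of axiom 5; it is valid on a frame exactly when R is euclidean. R is not euclidean, so not valid.
(D) Nq → Pq (axiom D) characterises the serial frames. R is serial — valid.
(E) the dual of axiom 4: valid iff R is transitive. R is not transitive — not valid.

A, B, D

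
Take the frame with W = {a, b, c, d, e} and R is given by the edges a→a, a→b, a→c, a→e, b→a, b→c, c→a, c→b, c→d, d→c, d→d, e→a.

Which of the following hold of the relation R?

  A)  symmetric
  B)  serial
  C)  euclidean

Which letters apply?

(A) symmetric: every R-edge is matched by its reverse.
(B) serial: every world has an R-successor.
(C) not euclidean: a R b and a R e but not b R e.

A, B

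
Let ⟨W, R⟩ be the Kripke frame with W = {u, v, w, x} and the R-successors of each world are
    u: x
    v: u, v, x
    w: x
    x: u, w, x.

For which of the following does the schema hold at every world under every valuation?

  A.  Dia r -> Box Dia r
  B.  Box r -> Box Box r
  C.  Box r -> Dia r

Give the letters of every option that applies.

R is not transitive: u R x and x R u but not u R u.
R is not euclidean: v R u and v R v but not u R v.
R is serial: every world has an R-successor.
(A) axiom 5: valid iff R is euclidean. R is not euclidean — not valid.
(B) Box r -> Box Box r (axiom 4) characterises the transitive frames. R is not transitive — not valid.
(C) axiom D: valid iff R is serial. R is serial — valid.

C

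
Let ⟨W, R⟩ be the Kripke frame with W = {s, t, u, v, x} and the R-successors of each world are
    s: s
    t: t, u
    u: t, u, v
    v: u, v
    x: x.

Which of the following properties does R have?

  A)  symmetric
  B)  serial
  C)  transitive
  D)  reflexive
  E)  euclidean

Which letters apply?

(A) symmetric: every R-edge is matched by its reverse.
(B) serial: every world has an R-successor.
(C) not transitive: t R u and u R v but not t R v.
(D) reflexive: each world relates to itself.
(E) not euclidean: u R t and u R v but not t R v.

A, B, D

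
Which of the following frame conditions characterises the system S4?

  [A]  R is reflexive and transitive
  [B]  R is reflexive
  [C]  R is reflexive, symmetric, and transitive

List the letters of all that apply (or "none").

(A) S4 is sound and complete for exactly this class.
(B) this class determines T (= KT), not S4.
(C) this class determines S5, not S4.

A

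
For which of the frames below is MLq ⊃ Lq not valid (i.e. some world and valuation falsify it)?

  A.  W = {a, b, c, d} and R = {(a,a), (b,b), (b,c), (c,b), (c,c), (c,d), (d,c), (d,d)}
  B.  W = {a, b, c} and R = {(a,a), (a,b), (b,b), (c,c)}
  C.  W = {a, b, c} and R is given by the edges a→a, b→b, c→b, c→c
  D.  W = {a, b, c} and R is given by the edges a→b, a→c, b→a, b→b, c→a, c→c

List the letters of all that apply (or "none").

A, B, C, D

The schema MLq ⊃ Lq is the dual of axiom 5; it is valid on a frame iff R is euclidean.
(A) R is not euclidean (c R b and c R d but not b R d), so the schema fails here.
(B) R is not euclidean (a R b and a R a but not b R a), so the schema fails here.
(C) R is not euclidean (c R b and c R c but not b R c), so the schema fails here.
(D) R is not euclidean (a R b and a R c but not b R c), so the schema fails here.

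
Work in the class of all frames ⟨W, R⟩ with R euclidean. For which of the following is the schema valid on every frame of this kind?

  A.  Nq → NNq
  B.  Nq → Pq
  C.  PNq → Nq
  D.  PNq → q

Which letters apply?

(A) Nq → NNq is axiom 4, which corresponds to transitivity. Such an R need not be transitive — not valid.
(B) Nq → Pq is axiom D; it is valid on a frame exactly when R is serial. Such an R need not be serial, so not valid.
(C) PNq → Nq (the dual of axiom 5) characterises the euclidean frames. Every such R is euclidean — valid.
(D) PNq → q is the dual of axiom B; it is valid on a frame exactly when R is symmetric. Such an R need not be symmetric, so not valid.

C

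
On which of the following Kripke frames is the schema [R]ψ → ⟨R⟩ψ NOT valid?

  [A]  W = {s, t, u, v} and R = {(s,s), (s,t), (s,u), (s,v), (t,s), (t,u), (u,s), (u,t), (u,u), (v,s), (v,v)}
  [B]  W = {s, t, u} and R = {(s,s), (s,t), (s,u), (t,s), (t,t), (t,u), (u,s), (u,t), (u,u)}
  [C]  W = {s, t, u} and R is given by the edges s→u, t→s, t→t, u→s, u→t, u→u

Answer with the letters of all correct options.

The schema [R]ψ → ⟨R⟩ψ is axiom D; it is valid on a frame iff R is serial.
(A) R is serial (every world has an R-successor), so the schema is valid here.
(B) R is serial (every world has an R-successor), so the schema is valid here.
(C) R is serial (every world has an R-successor), so the schema is valid here.

none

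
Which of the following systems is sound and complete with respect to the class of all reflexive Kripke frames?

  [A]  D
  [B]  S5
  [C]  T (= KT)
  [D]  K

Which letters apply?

(A) D is determined by the class of serial frames.
(B) S5 is determined by the class of reflexive, symmetric, and transitive frames.
(C) T (= KT) is determined by exactly this class.
(D) K is determined by the class of arbitrary frames.

C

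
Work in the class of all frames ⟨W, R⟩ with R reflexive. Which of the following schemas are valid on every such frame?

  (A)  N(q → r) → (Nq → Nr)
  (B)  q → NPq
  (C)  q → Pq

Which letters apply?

A, C

A reflexive relation is serial.
(A) N(q → r) → (Nq → Nr) is the K axiom; it holds on all frames — valid.
(B) axiom B: valid iff R is symmetric. Such an R need not be symmetric — not valid.
(C) q → Pq is the dual of axiom T, which corresponds to reflexivity. Every such R is reflexive — valid.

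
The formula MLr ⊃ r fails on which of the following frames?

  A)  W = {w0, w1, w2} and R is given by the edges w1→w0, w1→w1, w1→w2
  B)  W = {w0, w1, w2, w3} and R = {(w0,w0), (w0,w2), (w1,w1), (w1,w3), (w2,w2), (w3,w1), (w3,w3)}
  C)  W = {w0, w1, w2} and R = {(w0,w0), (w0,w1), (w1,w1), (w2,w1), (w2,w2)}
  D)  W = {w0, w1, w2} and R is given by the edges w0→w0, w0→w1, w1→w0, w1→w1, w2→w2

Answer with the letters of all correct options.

A, B, C

The schema MLr ⊃ r is the dual of axiom B; it is valid on a frame iff R is symmetric.
(A) R is not symmetric (w1 R w0 but not w0 R w1), so the schema fails here.
(B) R is not symmetric (w0 R w2 but not w2 R w0), so the schema fails here.
(C) R is not symmetric (w0 R w1 but not w1 R w0), so the schema fails here.
(D) R is symmetric (every R-edge is matched by its reverse), so the schema is valid here.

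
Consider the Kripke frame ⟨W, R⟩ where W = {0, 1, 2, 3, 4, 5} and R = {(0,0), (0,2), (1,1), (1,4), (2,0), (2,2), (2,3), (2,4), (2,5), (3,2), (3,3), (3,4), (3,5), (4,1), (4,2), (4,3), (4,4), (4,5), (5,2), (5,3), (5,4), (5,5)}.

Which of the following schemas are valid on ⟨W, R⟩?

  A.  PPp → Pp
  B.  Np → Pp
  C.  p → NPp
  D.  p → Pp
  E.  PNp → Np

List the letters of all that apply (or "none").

R is reflexive: each world relates to itself.
R is symmetric: every R-edge is matched by its reverse.
R is not transitive: 0 R 2 and 2 R 3 but not 0 R 3.
R is not euclidean: 2 R 0 and 2 R 3 but not 0 R 3.
R is serial: every world has an R-successor.
(A) the dual of axiom 4: valid iff R is transitive. R is not transitive — not valid.
(B) Np → Pp (axiom D) characterises the serial frames. R is serial — valid.
(C) p → NPp is axiom B; it is valid on a frame exactly when R is symmetric. R is symmetric, so valid.
(D) p → Pp is the dual of axiom T; it is valid on a frame exactly when R is reflexive. R is reflexive, so valid.
(E) PNp → Np is the dual of axiom 5; it is valid on a frame exactly when R is euclidean. R is not euclidean, so not valid.

B, C, D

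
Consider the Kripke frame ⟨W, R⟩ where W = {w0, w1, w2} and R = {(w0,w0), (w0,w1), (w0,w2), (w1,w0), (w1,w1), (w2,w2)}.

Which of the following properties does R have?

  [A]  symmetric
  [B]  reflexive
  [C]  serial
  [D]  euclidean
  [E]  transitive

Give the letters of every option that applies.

B, C

(A) not symmetric: w0 R w2 but not w2 R w0.
(B) reflexive: each world relates to itself.
(C) serial: every world has an R-successor.
(D) not euclidean: w0 R w1 and w0 R w2 but not w1 R w2.
(E) not transitive: w1 R w0 and w0 R w2 but not w1 R w2.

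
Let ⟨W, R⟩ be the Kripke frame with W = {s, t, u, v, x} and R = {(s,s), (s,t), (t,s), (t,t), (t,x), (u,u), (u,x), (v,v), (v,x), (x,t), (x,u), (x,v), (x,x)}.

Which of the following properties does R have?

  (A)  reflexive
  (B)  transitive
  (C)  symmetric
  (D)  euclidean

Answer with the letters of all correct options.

A, C

(A) reflexive: each world relates to itself.
(B) not transitive: s R t and t R x but not s R x.
(C) symmetric: every R-edge is matched by its reverse.
(D) not euclidean: t R s and t R x but not s R x.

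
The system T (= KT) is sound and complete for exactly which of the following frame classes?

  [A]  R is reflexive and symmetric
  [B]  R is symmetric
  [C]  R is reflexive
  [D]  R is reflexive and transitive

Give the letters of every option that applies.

C

(A) this class determines B (= KTB), not T (= KT).
(B) this class determines KB, not T (= KT).
(C) T (= KT) is sound and complete for exactly this class.
(D) this class determines S4, not T (= KT).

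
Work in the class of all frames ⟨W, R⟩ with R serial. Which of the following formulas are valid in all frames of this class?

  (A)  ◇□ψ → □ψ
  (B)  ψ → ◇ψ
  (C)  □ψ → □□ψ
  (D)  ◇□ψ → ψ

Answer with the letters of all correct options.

none

(A) ◇□ψ → □ψ is the dual of axiom 5; it is valid on a frame exactly when R is euclidean. Such an R need not be euclidean, so not valid.
(B) the dual of axiom T: valid iff R is reflexive. Such an R need not be reflexive — not valid.
(C) □ψ → □□ψ is axiom 4, which corresponds to transitivity. Such an R need not be transitive — not valid.
(D) the dual of axiom B: valid iff R is symmetric. Such an R need not be symmetric — not valid.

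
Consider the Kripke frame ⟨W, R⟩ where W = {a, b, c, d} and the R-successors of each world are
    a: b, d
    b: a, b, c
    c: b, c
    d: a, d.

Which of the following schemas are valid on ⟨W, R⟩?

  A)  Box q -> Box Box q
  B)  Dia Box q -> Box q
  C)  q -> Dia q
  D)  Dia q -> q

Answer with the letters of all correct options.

none

R is not reflexive: not a R a.
R is not transitive: a R b and b R a but not a R a.
R is not euclidean: a R b and a R d but not b R d.
R is not a subset of the identity: a R b with a ≠ b.
(A) Box q -> Box Box q is axiom 4, which corresponds to transitivity. R is not transitive — not valid.
(B) Dia Box q -> Box q (the dual of axiom 5) characterises the euclidean frames. R is not euclidean — not valid.
(C) q -> Dia q is the dual of axiom T, which corresponds to reflexivity. R is not reflexive — not valid.
(D) Dia q -> q is the converse of T; it holds exactly when R ⊆ identity. Here R ⊄ identity — not valid.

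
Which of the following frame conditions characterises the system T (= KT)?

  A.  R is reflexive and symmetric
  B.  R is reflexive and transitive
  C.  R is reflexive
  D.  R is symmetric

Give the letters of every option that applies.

(A) this class determines B (= KTB), not T (= KT).
(B) this class determines S4, not T (= KT).
(C) T (= KT) is sound and complete for exactly this class.
(D) this class determines KB, not T (= KT).

C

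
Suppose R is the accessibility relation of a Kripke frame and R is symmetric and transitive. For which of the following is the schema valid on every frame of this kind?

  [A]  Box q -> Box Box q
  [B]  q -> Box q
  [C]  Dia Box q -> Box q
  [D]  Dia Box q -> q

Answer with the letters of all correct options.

A, C, D

A symmetric transitive relation is euclidean (uRv and uRw give vRu by symmetry, then vRw by transitivity).
(A) axiom 4: valid iff R is transitive. Every such R is transitive — valid.
(B) q -> Box q is valid only on frames where every R-edge is a self-loop. Such an R need not be a subset of the identity — not valid.
(C) the dual of axiom 5: valid iff R is euclidean. Every such R is euclidean — valid.
(D) Dia Box q -> q (the dual of axiom B) characterises the symmetric frames. Every such R is symmetric — valid.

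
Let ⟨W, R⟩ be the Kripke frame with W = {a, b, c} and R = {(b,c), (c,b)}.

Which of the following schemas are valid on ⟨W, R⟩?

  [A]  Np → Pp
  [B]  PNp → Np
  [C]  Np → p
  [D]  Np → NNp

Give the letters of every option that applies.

none

R is not reflexive: not a R a.
R is not transitive: b R c and c R b but not b R b.
R is not euclidean: b R c and b R c but not c R c.
R is not serial: a has no R-successor.
(A) Np → Pp is axiom D, which corresponds to seriality. R is not serial — not valid.
(B) PNp → Np is the dual of axiom 5; it is valid on a frame exactly when R is euclidean. R is not euclidean, so not valid.
(C) Np → p is axiom T; it is valid on a frame exactly when R is reflexive. R is not reflexive, so not valid.
(D) Np → NNp is axiom 4, which corresponds to transitivity. R is not transitive — not valid.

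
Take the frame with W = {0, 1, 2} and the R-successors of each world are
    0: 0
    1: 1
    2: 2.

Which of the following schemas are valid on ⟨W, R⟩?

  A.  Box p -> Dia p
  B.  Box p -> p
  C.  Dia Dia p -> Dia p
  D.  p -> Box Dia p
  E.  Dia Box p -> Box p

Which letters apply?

A, B, C, D, E

R is reflexive: each world relates to itself.
R is symmetric: every R-edge is matched by its reverse.
R is transitive: R is closed under composition.
R is euclidean: any two R-successors of the same world are R-related.
R is serial: every world has an R-successor.
(A) Box p -> Dia p (axiom D) characterises the serial frames. R is serial — valid.
(B) Box p -> p is axiom T; it is valid on a frame exactly when R is reflexive. R is reflexive, so valid.
(C) Dia Dia p -> Dia p (the dual of axiom 4) characterises the transitive frames. R is transitive — valid.
(D) p -> Box Dia p is axiom B; it is valid on a frame exactly when R is symmetric. R is symmetric, so valid.
(E) Dia Box p -> Box p is the dual of axiom 5, which corresponds to the euclidean property. R is euclidean — valid.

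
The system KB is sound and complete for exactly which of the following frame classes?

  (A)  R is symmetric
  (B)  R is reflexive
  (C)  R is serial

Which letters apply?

A

(A) KB is sound and complete for exactly this class.
(B) this class determines T (= KT), not KB.
(C) this class determines D, not KB.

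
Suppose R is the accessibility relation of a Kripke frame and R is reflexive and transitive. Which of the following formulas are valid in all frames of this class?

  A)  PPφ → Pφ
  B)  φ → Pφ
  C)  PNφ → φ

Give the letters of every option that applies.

Reflexive relations are serial.
(A) the dual of axiom 4: valid iff R is transitive. Every such R is transitive — valid.
(B) φ → Pφ is the dual of axiom T, which corresponds to reflexivity. Every such R is reflexive — valid.
(C) PNφ → φ (the dual of axiom B) characterises the symmetric frames. Such an R need not be symmetric — not valid.

A, B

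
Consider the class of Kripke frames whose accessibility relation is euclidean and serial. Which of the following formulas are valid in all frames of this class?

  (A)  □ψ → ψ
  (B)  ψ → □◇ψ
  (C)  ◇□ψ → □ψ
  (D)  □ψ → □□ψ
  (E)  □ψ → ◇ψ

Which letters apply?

C, E

(A) □ψ → ψ (axiom T) characterises the reflexive frames. Such an R need not be reflexive — not valid.
(B) ψ → □◇ψ (axiom B) characterises the symmetric frames. Such an R need not be symmetric — not valid.
(C) the dual of axiom 5: valid iff R is euclidean. Every such R is euclidean — valid.
(D) □ψ → □□ψ is axiom 4, which corresponds to transitivity. Such an R need not be transitive — not valid.
(E) axiom D: valid iff R is serial. Every such R is serial — valid.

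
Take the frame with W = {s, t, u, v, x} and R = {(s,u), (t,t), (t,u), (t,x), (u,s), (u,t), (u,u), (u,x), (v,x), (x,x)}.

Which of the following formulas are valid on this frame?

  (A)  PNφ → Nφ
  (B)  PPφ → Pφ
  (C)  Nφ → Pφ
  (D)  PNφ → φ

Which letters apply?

C

R is not symmetric: t R x but not x R t.
R is not transitive: s R u and u R s but not s R s.
R is not euclidean: t R x and t R t but not x R t.
R is serial: every world has an R-successor.
(A) PNφ → Nφ is the dual of axiom 5, which corresponds to the euclidean property. R is not euclidean — not valid.
(B) PPφ → Pφ is the dual of axiom 4, which corresponds to transitivity. R is not transitive — not valid.
(C) Nφ → Pφ is axiom D; it is valid on a frame exactly when R is serial. R is serial, so valid.
(D) PNφ → φ (the dual of axiom B) characterises the symmetric frames. R is not symmetric — not valid.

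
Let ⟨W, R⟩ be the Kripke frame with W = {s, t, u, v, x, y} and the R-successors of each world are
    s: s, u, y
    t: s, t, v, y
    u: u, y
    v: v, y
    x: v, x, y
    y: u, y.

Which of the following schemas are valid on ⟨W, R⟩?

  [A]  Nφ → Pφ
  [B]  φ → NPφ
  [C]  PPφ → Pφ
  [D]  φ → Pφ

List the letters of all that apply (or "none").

A, D

R is reflexive: each world relates to itself.
R is not symmetric: s R u but not u R s.
R is not transitive: t R s and s R u but not t R u.
R is serial: every world has an R-successor.
(A) Nφ → Pφ (axiom D) characterises the serial frames. R is serial — valid.
(B) φ → NPφ (axiom B) characterises the symmetric frames. R is not symmetric — not valid.
(C) PPφ → Pφ is the dual of axiom 4, which corresponds to transitivity. R is not transitive — not valid.
(D) the dual of axiom T: valid iff R is reflexive. R is reflexive — valid.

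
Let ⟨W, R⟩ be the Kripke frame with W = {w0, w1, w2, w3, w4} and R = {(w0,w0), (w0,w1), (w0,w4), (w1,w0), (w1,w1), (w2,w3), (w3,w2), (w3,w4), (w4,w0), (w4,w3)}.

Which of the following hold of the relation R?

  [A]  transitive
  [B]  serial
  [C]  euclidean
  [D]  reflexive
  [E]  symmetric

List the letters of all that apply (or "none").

B, E

(A) not transitive: w0 R w4 and w4 R w3 but not w0 R w3.
(B) serial: every world has an R-successor.
(C) not euclidean: w0 R w1 and w0 R w4 but not w1 R w4.
(D) not reflexive: not w2 R w2.
(E) symmetric: every R-edge is matched by its reverse.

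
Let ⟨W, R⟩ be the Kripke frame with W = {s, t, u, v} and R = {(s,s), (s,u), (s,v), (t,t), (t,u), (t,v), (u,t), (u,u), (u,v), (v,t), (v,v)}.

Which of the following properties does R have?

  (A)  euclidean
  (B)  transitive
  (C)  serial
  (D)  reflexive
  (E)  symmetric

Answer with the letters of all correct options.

(A) not euclidean: s R u and s R s but not u R s.
(B) not transitive: s R u and u R t but not s R t.
(C) serial: every world has an R-successor.
(D) reflexive: each world relates to itself.
(E) not symmetric: s R u but not u R s.

C, D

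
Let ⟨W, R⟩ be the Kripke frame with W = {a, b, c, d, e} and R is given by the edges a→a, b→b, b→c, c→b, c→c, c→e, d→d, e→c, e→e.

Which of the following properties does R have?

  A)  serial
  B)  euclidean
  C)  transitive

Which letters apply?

(A) serial: every world has an R-successor.
(B) not euclidean: c R b and c R e but not b R e.
(C) not transitive: b R c and c R e but not b R e.

A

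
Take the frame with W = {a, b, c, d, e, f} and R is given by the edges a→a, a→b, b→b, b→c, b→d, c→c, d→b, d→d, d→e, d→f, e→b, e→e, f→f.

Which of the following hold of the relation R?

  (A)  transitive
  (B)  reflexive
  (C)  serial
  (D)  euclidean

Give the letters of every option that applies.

(A) not transitive: a R b and b R c but not a R c.
(B) reflexive: each world relates to itself.
(C) serial: every world has an R-successor.
(D) not euclidean: a R b and a R a but not b R a.

B, C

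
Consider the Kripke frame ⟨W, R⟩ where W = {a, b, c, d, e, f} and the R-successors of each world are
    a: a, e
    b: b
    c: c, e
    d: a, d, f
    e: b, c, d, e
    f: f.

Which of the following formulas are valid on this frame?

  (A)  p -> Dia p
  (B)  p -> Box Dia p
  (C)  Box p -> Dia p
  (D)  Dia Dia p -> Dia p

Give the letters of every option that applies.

A, C

R is reflexive: each world relates to itself.
R is not symmetric: a R e but not e R a.
R is not transitive: a R e and e R b but not a R b.
R is serial: every world has an R-successor.
(A) p -> Dia p is the dual of axiom T, which corresponds to reflexivity. R is reflexive — valid.
(B) p -> Box Dia p is axiom B; it is valid on a frame exactly when R is symmetric. R is not symmetric, so not valid.
(C) axiom D: valid iff R is serial. R is serial — valid.
(D) Dia Dia p -> Dia p (the dual of axiom 4) characterises the transitive frames. R is not transitive — not valid.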